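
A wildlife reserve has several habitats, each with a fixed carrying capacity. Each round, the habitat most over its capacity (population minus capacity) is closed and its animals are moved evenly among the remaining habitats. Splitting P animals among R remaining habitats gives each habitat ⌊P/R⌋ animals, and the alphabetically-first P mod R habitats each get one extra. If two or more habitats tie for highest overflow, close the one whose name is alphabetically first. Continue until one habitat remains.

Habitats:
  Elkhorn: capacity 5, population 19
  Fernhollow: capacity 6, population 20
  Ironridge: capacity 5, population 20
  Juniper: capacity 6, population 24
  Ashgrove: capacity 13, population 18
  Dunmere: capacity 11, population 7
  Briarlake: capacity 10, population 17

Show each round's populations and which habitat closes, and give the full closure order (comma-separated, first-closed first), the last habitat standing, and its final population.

Closure order: Juniper, Ironridge, Elkhorn, Fernhollow, Briarlake, Ashgrove
Last habitat: Dunmere with 125 animals

Round 1: Ashgrove=18 Briarlake=17 Dunmere=7 Elkhorn=19 Fernhollow=20 Ironridge=20 Juniper=24 → close Juniper (overflow 18)
  24÷6 = 4 each, +1 to first 0
Round 2: Ashgrove=22 Briarlake=21 Dunmere=11 Elkhorn=23 Fernhollow=24 Ironridge=24 → close Ironridge (overflow 19)
  24÷5 = 4 each, +1 to first 4
Round 3: Ashgrove=27 Briarlake=26 Dunmere=16 Elkhorn=28 Fernhollow=28 → close Elkhorn (overflow 23)
  28÷4 = 7 each, +1 to first 0
Round 4: Ashgrove=34 Briarlake=33 Dunmere=23 Fernhollow=35 → close Fernhollow (overflow 29)
  35÷3 = 11 each, +1 to first 2
Round 5: Ashgrove=46 Briarlake=45 Dunmere=34 → close Briarlake (overflow 35)
  45÷2 = 22 each, +1 to first 1
Round 6: Ashgrove=69 Dunmere=56 → close Ashgrove (overflow 56)
  69÷1 = 69 each, +1 to first 0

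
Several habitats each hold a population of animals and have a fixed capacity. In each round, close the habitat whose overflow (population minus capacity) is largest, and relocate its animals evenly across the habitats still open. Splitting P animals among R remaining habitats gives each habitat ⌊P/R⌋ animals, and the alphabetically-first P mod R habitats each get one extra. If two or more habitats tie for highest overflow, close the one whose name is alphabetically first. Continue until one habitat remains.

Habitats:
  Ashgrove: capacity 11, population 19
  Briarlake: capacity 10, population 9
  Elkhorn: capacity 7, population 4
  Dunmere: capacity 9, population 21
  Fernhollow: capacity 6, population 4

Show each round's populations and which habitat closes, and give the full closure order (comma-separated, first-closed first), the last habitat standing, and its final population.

Round 1: Ashgrove=19 Briarlake=9 Dunmere=21 Elkhorn=4 Fernhollow=4 → close Dunmere (overflow 12)
  21÷4 = 5 each, +1 to first 1
Round 2: Ashgrove=25 Briarlake=14 Elkhorn=9 Fernhollow=9 → close Ashgrove (overflow 14)
  25÷3 = 8 each, +1 to first 1
Round 3: Briarlake=23 Elkhorn=17 Fernhollow=17 → close Briarlake (overflow 13)
  23÷2 = 11 each, +1 to first 1
Round 4: Elkhorn=29 Fernhollow=28 → close Elkhorn (overflow 22)
  29÷1 = 29 each, +1 to first 0

Closure order: Dunmere, Ashgrove, Briarlake, Elkhorn
Last habitat: Fernhollow with 57 animals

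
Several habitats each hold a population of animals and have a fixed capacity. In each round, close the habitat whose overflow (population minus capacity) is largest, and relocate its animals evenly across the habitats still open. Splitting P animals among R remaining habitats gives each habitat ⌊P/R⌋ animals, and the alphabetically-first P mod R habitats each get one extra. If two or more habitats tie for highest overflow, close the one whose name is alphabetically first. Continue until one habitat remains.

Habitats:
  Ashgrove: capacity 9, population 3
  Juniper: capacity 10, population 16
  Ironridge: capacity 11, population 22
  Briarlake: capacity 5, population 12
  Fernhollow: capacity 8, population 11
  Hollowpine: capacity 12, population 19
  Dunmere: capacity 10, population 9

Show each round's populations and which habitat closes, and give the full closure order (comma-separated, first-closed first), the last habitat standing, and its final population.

Round 1: Ashgrove=3 Briarlake=12 Dunmere=9 Fernhollow=11 Hollowpine=19 Ironridge=22 Juniper=16 → close Ironridge (overflow 11)
  22÷6 = 3 each, +1 to first 4
Round 2: Ashgrove=7 Briarlake=16 Dunmere=13 Fernhollow=15 Hollowpine=22 Juniper=19 → close Briarlake (overflow 11)
  16÷5 = 3 each, +1 to first 1
Round 3: Ashgrove=11 Dunmere=16 Fernhollow=18 Hollowpine=25 Juniper=22 → close Hollowpine (overflow 13)
  25÷4 = 6 each, +1 to first 1
Round 4: Ashgrove=18 Dunmere=22 Fernhollow=24 Juniper=28 → close Juniper (overflow 18)
  28÷3 = 9 each, +1 to first 1
Round 5: Ashgrove=28 Dunmere=31 Fernhollow=33 → close Fernhollow (overflow 25)
  33÷2 = 16 each, +1 to first 1
Round 6: Ashgrove=45 Dunmere=47 → close Dunmere (overflow 37)
  47÷1 = 47 each, +1 to first 0

Closure order: Ironridge, Briarlake, Hollowpine, Juniper, Fernhollow, Dunmere
Last habitat: Ashgrove with 92 animals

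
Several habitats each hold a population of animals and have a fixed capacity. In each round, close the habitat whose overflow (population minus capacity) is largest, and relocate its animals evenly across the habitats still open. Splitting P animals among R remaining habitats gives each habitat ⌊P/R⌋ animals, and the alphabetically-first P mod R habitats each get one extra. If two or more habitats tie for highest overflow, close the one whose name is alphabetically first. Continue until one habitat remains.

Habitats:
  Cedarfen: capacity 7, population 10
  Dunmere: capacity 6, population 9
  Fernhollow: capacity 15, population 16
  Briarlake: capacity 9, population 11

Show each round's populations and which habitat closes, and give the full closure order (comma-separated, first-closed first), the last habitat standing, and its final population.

Round 1: Briarlake=11 Cedarfen=10 Dunmere=9 Fernhollow=16 → close Cedarfen (overflow 3)
  10÷3 = 3 each, +1 to first 1
Round 2: Briarlake=15 Dunmere=12 Fernhollow=19 → close Briarlake (overflow 6)
  15÷2 = 7 each, +1 to first 1
Round 3: Dunmere=20 Fernhollow=26 → close Dunmere (overflow 14)
  20÷1 = 20 each, +1 to first 0

Closure order: Cedarfen, Briarlake, Dunmere
Last habitat: Fernhollow with 46 animals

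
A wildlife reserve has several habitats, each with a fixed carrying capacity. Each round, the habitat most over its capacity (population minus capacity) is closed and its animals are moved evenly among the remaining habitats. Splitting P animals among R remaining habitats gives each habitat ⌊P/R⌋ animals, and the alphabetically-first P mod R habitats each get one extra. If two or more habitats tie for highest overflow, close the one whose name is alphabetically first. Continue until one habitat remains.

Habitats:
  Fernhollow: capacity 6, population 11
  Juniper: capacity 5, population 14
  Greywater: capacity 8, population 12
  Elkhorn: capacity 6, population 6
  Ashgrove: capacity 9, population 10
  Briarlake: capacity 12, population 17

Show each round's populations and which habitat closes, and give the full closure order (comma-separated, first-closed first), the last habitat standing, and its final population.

Round 1: Ashgrove=10 Briarlake=17 Elkhorn=6 Fernhollow=11 Greywater=12 Juniper=14 → close Juniper (overflow 9)
  14÷5 = 2 each, +1 to first 4
Round 2: Ashgrove=13 Briarlake=20 Elkhorn=9 Fernhollow=14 Greywater=14 → close Briarlake (overflow 8)
  20÷4 = 5 each, +1 to first 0
Round 3: Ashgrove=18 Elkhorn=14 Fernhollow=19 Greywater=19 → close Fernhollow (overflow 13)
  19÷3 = 6 each, +1 to first 1
Round 4: Ashgrove=25 Elkhorn=20 Greywater=25 → close Greywater (overflow 17)
  25÷2 = 12 each, +1 to first 1
Round 5: Ashgrove=38 Elkhorn=32 → close Ashgrove (overflow 29)
  38÷1 = 38 each, +1 to first 0

Closure order: Juniper, Briarlake, Fernhollow, Greywater, Ashgrove
Last habitat: Elkhorn with 70 animals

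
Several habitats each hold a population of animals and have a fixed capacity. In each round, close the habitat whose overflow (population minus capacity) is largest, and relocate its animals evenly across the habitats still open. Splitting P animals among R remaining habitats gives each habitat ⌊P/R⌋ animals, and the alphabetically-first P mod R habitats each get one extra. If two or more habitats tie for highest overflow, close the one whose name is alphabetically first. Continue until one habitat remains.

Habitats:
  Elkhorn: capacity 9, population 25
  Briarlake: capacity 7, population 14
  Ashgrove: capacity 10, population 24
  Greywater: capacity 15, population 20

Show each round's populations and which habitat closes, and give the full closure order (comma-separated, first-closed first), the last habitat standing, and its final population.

Round 1: Ashgrove=24 Briarlake=14 Elkhorn=25 Greywater=20 → close Elkhorn (overflow 16)
  25÷3 = 8 each, +1 to first 1
Round 2: Ashgrove=33 Briarlake=22 Greywater=28 → close Ashgrove (overflow 23)
  33÷2 = 16 each, +1 to first 1
Round 3: Briarlake=39 Greywater=44 → close Briarlake (overflow 32)
  39÷1 = 39 each, +1 to first 0

Closure order: Elkhorn, Ashgrove, Briarlake
Last habitat: Greywater with 83 animals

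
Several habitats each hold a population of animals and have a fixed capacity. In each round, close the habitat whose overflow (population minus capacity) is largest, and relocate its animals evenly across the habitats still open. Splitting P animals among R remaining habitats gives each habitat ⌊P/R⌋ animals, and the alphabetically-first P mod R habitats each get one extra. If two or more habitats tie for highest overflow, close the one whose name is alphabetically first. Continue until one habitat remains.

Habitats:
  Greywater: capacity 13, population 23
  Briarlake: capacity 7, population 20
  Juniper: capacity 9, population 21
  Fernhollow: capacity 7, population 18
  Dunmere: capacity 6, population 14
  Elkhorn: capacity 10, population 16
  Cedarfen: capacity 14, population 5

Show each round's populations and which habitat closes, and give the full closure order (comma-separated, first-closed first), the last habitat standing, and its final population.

Closure order: Briarlake, Juniper, Fernhollow, Dunmere, Greywater, Elkhorn
Last habitat: Cedarfen with 117 animals

Round 1: Briarlake=20 Cedarfen=5 Dunmere=14 Elkhorn=16 Fernhollow=18 Greywater=23 Juniper=21 → close Briarlake (overflow 13)
  20÷6 = 3 each, +1 to first 2
Round 2: Cedarfen=9 Dunmere=18 Elkhorn=19 Fernhollow=21 Greywater=26 Juniper=24 → close Juniper (overflow 15)
  24÷5 = 4 each, +1 to first 4
Round 3: Cedarfen=14 Dunmere=23 Elkhorn=24 Fernhollow=26 Greywater=30 → close Fernhollow (overflow 19)
  26÷4 = 6 each, +1 to first 2
Round 4: Cedarfen=21 Dunmere=30 Elkhorn=30 Greywater=36 → close Dunmere (overflow 24)
  30÷3 = 10 each, +1 to first 0
Round 5: Cedarfen=31 Elkhorn=40 Greywater=46 → close Greywater (overflow 33)
  46÷2 = 23 each, +1 to first 0
Round 6: Cedarfen=54 Elkhorn=63 → close Elkhorn (overflow 53)
  63÷1 = 63 each, +1 to first 0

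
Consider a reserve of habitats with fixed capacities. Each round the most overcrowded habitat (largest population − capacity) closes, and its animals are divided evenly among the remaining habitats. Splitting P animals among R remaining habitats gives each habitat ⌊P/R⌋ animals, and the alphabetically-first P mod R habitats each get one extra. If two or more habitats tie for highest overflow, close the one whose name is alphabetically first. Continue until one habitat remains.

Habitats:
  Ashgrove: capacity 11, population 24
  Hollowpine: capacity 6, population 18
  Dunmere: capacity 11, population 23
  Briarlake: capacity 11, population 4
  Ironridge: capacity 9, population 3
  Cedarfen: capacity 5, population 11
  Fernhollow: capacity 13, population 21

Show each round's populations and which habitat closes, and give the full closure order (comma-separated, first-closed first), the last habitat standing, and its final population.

Round 1: Ashgrove=24 Briarlake=4 Cedarfen=11 Dunmere=23 Fernhollow=21 Hollowpine=18 Ironridge=3 → close Ashgrove (overflow 13)
  24÷6 = 4 each, +1 to first 0
Round 2: Briarlake=8 Cedarfen=15 Dunmere=27 Fernhollow=25 Hollowpine=22 Ironridge=7 → close Dunmere (overflow 16)
  27÷5 = 5 each, +1 to first 2
Round 3: Briarlake=14 Cedarfen=21 Fernhollow=30 Hollowpine=27 Ironridge=12 → close Hollowpine (overflow 21)
  27÷4 = 6 each, +1 to first 3
Round 4: Briarlake=21 Cedarfen=28 Fernhollow=37 Ironridge=18 → close Fernhollow (overflow 24)
  37÷3 = 12 each, +1 to first 1
Round 5: Briarlake=34 Cedarfen=40 Ironridge=30 → close Cedarfen (overflow 35)
  40÷2 = 20 each, +1 to first 0
Round 6: Briarlake=54 Ironridge=50 → close Briarlake (overflow 43)
  54÷1 = 54 each, +1 to first 0

Closure order: Ashgrove, Dunmere, Hollowpine, Fernhollow, Cedarfen, Briarlake
Last habitat: Ironridge with 104 animals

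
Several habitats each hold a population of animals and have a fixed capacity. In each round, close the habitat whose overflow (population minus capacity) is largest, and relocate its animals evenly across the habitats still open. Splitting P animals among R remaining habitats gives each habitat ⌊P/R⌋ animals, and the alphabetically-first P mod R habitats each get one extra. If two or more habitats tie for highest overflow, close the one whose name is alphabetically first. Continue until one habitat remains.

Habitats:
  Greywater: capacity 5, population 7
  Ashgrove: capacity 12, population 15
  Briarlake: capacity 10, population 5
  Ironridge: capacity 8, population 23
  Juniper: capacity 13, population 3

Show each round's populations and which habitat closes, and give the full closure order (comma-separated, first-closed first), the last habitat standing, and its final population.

Closure order: Ironridge, Ashgrove, Greywater, Briarlake
Last habitat: Juniper with 53 animals

Round 1: Ashgrove=15 Briarlake=5 Greywater=7 Ironridge=23 Juniper=3 → close Ironridge (overflow 15)
  23÷4 = 5 each, +1 to first 3
Round 2: Ashgrove=21 Briarlake=11 Greywater=13 Juniper=8 → close Ashgrove (overflow 9)
  21÷3 = 7 each, +1 to first 0
Round 3: Briarlake=18 Greywater=20 Juniper=15 → close Greywater (overflow 15)
  20÷2 = 10 each, +1 to first 0
Round 4: Briarlake=28 Juniper=25 → close Briarlake (overflow 18)
  28÷1 = 28 each, +1 to first 0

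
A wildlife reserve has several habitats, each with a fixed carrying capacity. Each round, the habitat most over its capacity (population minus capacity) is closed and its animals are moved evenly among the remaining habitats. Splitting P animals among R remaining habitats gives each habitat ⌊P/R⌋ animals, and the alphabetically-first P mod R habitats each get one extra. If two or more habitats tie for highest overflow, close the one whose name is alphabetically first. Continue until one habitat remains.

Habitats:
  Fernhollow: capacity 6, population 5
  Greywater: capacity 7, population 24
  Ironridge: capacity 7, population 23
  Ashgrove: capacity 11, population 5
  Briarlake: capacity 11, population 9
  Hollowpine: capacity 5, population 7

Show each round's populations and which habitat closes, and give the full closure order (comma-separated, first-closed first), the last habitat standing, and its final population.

Round 1: Ashgrove=5 Briarlake=9 Fernhollow=5 Greywater=24 Hollowpine=7 Ironridge=23 → close Greywater (overflow 17)
  24÷5 = 4 each, +1 to first 4
Round 2: Ashgrove=10 Briarlake=14 Fernhollow=10 Hollowpine=12 Ironridge=27 → close Ironridge (overflow 20)
  27÷4 = 6 each, +1 to first 3
Round 3: Ashgrove=17 Briarlake=21 Fernhollow=17 Hollowpine=18 → close Hollowpine (overflow 13)
  18÷3 = 6 each, +1 to first 0
Round 4: Ashgrove=23 Briarlake=27 Fernhollow=23 → close Fernhollow (overflow 17)
  23÷2 = 11 each, +1 to first 1
Round 5: Ashgrove=35 Briarlake=38 → close Briarlake (overflow 27)
  38÷1 = 38 each, +1 to first 0

Closure order: Greywater, Ironridge, Hollowpine, Fernhollow, Briarlake
Last habitat: Ashgrove with 73 animals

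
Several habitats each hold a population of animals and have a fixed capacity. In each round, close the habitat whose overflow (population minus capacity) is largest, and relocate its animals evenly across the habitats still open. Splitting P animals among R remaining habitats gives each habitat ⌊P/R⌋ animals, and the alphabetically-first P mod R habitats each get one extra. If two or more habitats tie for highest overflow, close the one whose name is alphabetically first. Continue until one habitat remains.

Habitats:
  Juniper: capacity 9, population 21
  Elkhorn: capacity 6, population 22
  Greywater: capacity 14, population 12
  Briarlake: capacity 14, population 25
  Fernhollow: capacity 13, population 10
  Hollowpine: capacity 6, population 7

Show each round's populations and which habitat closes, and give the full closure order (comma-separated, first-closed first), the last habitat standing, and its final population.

Round 1: Briarlake=25 Elkhorn=22 Fernhollow=10 Greywater=12 Hollowpine=7 Juniper=21 → close Elkhorn (overflow 16)
  22÷5 = 4 each, +1 to first 2
Round 2: Briarlake=30 Fernhollow=15 Greywater=16 Hollowpine=11 Juniper=25 → close Briarlake (overflow 16)
  30÷4 = 7 each, +1 to first 2
Round 3: Fernhollow=23 Greywater=24 Hollowpine=18 Juniper=32 → close Juniper (overflow 23)
  32÷3 = 10 each, +1 to first 2
Round 4: Fernhollow=34 Greywater=35 Hollowpine=28 → close Hollowpine (overflow 22)
  28÷2 = 14 each, +1 to first 0
Round 5: Fernhollow=48 Greywater=49 → close Fernhollow (overflow 35)
  48÷1 = 48 each, +1 to first 0

Closure order: Elkhorn, Briarlake, Juniper, Hollowpine, Fernhollow
Last habitat: Greywater with 97 animals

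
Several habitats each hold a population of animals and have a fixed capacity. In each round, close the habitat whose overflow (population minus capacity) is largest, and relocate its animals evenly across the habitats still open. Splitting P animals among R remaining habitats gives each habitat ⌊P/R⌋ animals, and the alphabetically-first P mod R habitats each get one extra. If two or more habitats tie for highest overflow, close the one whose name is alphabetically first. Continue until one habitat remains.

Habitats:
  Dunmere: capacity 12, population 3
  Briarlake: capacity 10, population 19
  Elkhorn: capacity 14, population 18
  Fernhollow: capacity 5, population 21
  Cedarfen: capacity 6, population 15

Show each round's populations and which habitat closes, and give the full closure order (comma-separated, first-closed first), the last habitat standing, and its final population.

Round 1: Briarlake=19 Cedarfen=15 Dunmere=3 Elkhorn=18 Fernhollow=21 → close Fernhollow (overflow 16)
  21÷4 = 5 each, +1 to first 1
Round 2: Briarlake=25 Cedarfen=20 Dunmere=8 Elkhorn=23 → close Briarlake (overflow 15)
  25÷3 = 8 each, +1 to first 1
Round 3: Cedarfen=29 Dunmere=16 Elkhorn=31 → close Cedarfen (overflow 23)
  29÷2 = 14 each, +1 to first 1
Round 4: Dunmere=31 Elkhorn=45 → close Elkhorn (overflow 31)
  45÷1 = 45 each, +1 to first 0

Closure order: Fernhollow, Briarlake, Cedarfen, Elkhorn
Last habitat: Dunmere with 76 animals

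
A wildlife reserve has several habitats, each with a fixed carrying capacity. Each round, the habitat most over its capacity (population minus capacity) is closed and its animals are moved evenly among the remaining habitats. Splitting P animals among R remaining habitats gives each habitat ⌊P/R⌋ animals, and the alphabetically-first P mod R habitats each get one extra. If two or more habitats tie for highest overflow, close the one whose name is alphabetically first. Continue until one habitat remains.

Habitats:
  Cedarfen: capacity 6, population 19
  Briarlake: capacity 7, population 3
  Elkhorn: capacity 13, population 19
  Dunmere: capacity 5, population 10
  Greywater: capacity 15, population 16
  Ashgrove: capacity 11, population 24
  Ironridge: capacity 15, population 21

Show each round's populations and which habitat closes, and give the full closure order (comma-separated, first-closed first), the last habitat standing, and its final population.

Round 1: Ashgrove=24 Briarlake=3 Cedarfen=19 Dunmere=10 Elkhorn=19 Greywater=16 Ironridge=21 → close Ashgrove (overflow 13)
  24÷6 = 4 each, +1 to first 0
Round 2: Briarlake=7 Cedarfen=23 Dunmere=14 Elkhorn=23 Greywater=20 Ironridge=25 → close Cedarfen (overflow 17)
  23÷5 = 4 each, +1 to first 3
Round 3: Briarlake=12 Dunmere=19 Elkhorn=28 Greywater=24 Ironridge=29 → close Elkhorn (overflow 15)
  28÷4 = 7 each, +1 to first 0
Round 4: Briarlake=19 Dunmere=26 Greywater=31 Ironridge=36 → close Dunmere (overflow 21)
  26÷3 = 8 each, +1 to first 2
Round 5: Briarlake=28 Greywater=40 Ironridge=44 → close Ironridge (overflow 29)
  44÷2 = 22 each, +1 to first 0
Round 6: Briarlake=50 Greywater=62 → close Greywater (overflow 47)
  62÷1 = 62 each, +1 to first 0

Closure order: Ashgrove, Cedarfen, Elkhorn, Dunmere, Ironridge, Greywater
Last habitat: Briarlake with 112 animals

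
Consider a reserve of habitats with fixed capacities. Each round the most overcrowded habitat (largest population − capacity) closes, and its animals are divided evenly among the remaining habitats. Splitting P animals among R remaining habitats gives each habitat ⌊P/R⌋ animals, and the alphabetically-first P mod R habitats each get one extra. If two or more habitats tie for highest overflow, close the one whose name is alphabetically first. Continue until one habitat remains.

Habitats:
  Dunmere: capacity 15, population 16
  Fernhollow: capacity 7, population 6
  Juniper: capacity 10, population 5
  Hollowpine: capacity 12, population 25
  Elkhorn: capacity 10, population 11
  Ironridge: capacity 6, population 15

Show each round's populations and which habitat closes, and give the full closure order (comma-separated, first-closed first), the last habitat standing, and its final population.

Closure order: Hollowpine, Ironridge, Dunmere, Elkhorn, Fernhollow
Last habitat: Juniper with 78 animals

Round 1: Dunmere=16 Elkhorn=11 Fernhollow=6 Hollowpine=25 Ironridge=15 Juniper=5 → close Hollowpine (overflow 13)
  25÷5 = 5 each, +1 to first 0
Round 2: Dunmere=21 Elkhorn=16 Fernhollow=11 Ironridge=20 Juniper=10 → close Ironridge (overflow 14)
  20÷4 = 5 each, +1 to first 0
Round 3: Dunmere=26 Elkhorn=21 Fernhollow=16 Juniper=15 → close Dunmere (overflow 11)
  26÷3 = 8 each, +1 to first 2
Round 4: Elkhorn=30 Fernhollow=25 Juniper=23 → close Elkhorn (overflow 20)
  30÷2 = 15 each, +1 to first 0
Round 5: Fernhollow=40 Juniper=38 → close Fernhollow (overflow 33)
  40÷1 = 40 each, +1 to first 0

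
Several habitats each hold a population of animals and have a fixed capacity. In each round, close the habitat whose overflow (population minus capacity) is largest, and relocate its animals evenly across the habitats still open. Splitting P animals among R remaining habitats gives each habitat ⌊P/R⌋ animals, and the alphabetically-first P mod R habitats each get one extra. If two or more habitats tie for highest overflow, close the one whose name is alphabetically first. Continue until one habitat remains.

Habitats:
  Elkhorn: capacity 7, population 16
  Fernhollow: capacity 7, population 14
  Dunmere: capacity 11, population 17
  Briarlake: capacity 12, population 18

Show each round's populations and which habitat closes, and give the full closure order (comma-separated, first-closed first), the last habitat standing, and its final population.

Closure order: Elkhorn, Briarlake, Fernhollow
Last habitat: Dunmere with 65 animals

Round 1: Briarlake=18 Dunmere=17 Elkhorn=16 Fernhollow=14 → close Elkhorn (overflow 9)
  16÷3 = 5 each, +1 to first 1
Round 2: Briarlake=24 Dunmere=22 Fernhollow=19 → close Briarlake (overflow 12)
  24÷2 = 12 each, +1 to first 0
Round 3: Dunmere=34 Fernhollow=31 → close Fernhollow (overflow 24)
  31÷1 = 31 each, +1 to first 0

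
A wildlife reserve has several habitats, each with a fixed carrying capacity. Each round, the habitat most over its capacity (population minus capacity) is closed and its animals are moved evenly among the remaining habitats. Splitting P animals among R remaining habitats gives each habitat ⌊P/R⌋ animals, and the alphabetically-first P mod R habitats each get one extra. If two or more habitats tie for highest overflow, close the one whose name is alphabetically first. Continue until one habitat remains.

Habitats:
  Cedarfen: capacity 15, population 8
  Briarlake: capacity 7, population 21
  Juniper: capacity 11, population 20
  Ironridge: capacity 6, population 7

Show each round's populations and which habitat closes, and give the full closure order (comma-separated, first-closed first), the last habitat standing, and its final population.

Closure order: Briarlake, Juniper, Ironridge
Last habitat: Cedarfen with 56 animals

Round 1: Briarlake=21 Cedarfen=8 Ironridge=7 Juniper=20 → close Briarlake (overflow 14)
  21÷3 = 7 each, +1 to first 0
Round 2: Cedarfen=15 Ironridge=14 Juniper=27 → close Juniper (overflow 16)
  27÷2 = 13 each, +1 to first 1
Round 3: Cedarfen=29 Ironridge=27 → close Ironridge (overflow 21)
  27÷1 = 27 each, +1 to first 0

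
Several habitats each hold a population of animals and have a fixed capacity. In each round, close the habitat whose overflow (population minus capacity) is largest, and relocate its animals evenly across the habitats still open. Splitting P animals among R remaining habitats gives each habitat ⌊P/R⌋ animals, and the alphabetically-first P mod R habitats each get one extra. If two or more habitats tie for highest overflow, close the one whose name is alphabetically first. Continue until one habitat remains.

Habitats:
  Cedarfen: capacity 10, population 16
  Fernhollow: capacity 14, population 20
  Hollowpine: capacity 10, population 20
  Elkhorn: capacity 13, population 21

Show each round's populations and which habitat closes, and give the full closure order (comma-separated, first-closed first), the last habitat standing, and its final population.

Round 1: Cedarfen=16 Elkhorn=21 Fernhollow=20 Hollowpine=20 → close Hollowpine (overflow 10)
  20÷3 = 6 each, +1 to first 2
Round 2: Cedarfen=23 Elkhorn=28 Fernhollow=26 → close Elkhorn (overflow 15)
  28÷2 = 14 each, +1 to first 0
Round 3: Cedarfen=37 Fernhollow=40 → close Cedarfen (overflow 27)
  37÷1 = 37 each, +1 to first 0

Closure order: Hollowpine, Elkhorn, Cedarfen
Last habitat: Fernhollow with 77 animals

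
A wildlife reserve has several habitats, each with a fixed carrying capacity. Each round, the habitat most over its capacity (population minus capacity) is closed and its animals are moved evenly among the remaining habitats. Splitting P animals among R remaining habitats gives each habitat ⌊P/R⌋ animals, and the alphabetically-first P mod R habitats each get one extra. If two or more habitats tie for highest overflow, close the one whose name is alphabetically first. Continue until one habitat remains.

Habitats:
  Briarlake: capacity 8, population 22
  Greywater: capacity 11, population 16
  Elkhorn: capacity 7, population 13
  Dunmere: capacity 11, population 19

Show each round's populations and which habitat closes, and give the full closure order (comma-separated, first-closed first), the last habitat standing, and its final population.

Closure order: Briarlake, Dunmere, Elkhorn
Last habitat: Greywater with 70 animals

Round 1: Briarlake=22 Dunmere=19 Elkhorn=13 Greywater=16 → close Briarlake (overflow 14)
  22÷3 = 7 each, +1 to first 1
Round 2: Dunmere=27 Elkhorn=20 Greywater=23 → close Dunmere (overflow 16)
  27÷2 = 13 each, +1 to first 1
Round 3: Elkhorn=34 Greywater=36 → close Elkhorn (overflow 27)
  34÷1 = 34 each, +1 to first 0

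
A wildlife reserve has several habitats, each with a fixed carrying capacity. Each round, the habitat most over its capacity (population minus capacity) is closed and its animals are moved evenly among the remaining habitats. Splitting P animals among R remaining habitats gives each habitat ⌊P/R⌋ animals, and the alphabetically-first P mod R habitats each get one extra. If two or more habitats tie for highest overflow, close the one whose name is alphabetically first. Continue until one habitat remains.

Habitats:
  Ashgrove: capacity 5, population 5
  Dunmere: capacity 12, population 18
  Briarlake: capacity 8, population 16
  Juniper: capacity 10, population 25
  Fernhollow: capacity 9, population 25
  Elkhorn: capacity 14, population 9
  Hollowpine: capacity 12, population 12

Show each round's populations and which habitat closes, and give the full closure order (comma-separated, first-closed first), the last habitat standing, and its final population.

Round 1: Ashgrove=5 Briarlake=16 Dunmere=18 Elkhorn=9 Fernhollow=25 Hollowpine=12 Juniper=25 → close Fernhollow (overflow 16)
  25÷6 = 4 each, +1 to first 1
Round 2: Ashgrove=10 Briarlake=20 Dunmere=22 Elkhorn=13 Hollowpine=16 Juniper=29 → close Juniper (overflow 19)
  29÷5 = 5 each, +1 to first 4
Round 3: Ashgrove=16 Briarlake=26 Dunmere=28 Elkhorn=19 Hollowpine=21 → close Briarlake (overflow 18)
  26÷4 = 6 each, +1 to first 2
Round 4: Ashgrove=23 Dunmere=35 Elkhorn=25 Hollowpine=27 → close Dunmere (overflow 23)
  35÷3 = 11 each, +1 to first 2
Round 5: Ashgrove=35 Elkhorn=37 Hollowpine=38 → close Ashgrove (overflow 30)
  35÷2 = 17 each, +1 to first 1
Round 6: Elkhorn=55 Hollowpine=55 → close Hollowpine (overflow 43)
  55÷1 = 55 each, +1 to first 0

Closure order: Fernhollow, Juniper, Briarlake, Dunmere, Ashgrove, Hollowpine
Last habitat: Elkhorn with 110 animals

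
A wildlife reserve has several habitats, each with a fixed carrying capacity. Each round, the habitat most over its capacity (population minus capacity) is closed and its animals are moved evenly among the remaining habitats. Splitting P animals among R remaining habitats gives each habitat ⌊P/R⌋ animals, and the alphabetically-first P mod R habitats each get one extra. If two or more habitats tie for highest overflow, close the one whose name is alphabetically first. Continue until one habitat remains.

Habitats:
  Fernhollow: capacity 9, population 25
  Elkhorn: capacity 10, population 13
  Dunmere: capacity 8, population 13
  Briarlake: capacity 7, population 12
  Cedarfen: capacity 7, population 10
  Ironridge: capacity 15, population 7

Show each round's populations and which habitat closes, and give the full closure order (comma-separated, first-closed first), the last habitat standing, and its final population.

Round 1: Briarlake=12 Cedarfen=10 Dunmere=13 Elkhorn=13 Fernhollow=25 Ironridge=7 → close Fernhollow (overflow 16)
  25÷5 = 5 each, +1 to first 0
Round 2: Briarlake=17 Cedarfen=15 Dunmere=18 Elkhorn=18 Ironridge=12 → close Briarlake (overflow 10)
  17÷4 = 4 each, +1 to first 1
Round 3: Cedarfen=20 Dunmere=22 Elkhorn=22 Ironridge=16 → close Dunmere (overflow 14)
  22÷3 = 7 each, +1 to first 1
Round 4: Cedarfen=28 Elkhorn=29 Ironridge=23 → close Cedarfen (overflow 21)
  28÷2 = 14 each, +1 to first 0
Round 5: Elkhorn=43 Ironridge=37 → close Elkhorn (overflow 33)
  43÷1 = 43 each, +1 to first 0

Closure order: Fernhollow, Briarlake, Dunmere, Cedarfen, Elkhorn
Last habitat: Ironridge with 80 animals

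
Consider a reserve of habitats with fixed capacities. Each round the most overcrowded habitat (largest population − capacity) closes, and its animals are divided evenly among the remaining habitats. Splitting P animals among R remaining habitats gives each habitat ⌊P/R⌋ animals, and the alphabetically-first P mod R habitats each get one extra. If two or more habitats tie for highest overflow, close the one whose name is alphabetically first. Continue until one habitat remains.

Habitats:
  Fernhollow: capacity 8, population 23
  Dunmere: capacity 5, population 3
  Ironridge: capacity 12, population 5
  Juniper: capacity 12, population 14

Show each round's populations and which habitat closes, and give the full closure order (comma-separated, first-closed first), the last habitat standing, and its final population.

Round 1: Dunmere=3 Fernhollow=23 Ironridge=5 Juniper=14 → close Fernhollow (overflow 15)
  23÷3 = 7 each, +1 to first 2
Round 2: Dunmere=11 Ironridge=13 Juniper=21 → close Juniper (overflow 9)
  21÷2 = 10 each, +1 to first 1
Round 3: Dunmere=22 Ironridge=23 → close Dunmere (overflow 17)
  22÷1 = 22 each, +1 to first 0

Closure order: Fernhollow, Juniper, Dunmere
Last habitat: Ironridge with 45 animals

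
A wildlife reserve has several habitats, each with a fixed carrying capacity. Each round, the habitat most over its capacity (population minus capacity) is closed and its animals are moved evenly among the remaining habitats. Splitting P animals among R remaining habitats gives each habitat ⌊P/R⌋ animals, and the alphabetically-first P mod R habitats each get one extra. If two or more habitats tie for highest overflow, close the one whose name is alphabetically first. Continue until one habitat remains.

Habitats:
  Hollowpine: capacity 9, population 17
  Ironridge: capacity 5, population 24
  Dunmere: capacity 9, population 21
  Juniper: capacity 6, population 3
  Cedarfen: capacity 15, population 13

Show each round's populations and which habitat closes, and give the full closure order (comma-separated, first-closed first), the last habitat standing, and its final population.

Round 1: Cedarfen=13 Dunmere=21 Hollowpine=17 Ironridge=24 Juniper=3 → close Ironridge (overflow 19)
  24÷4 = 6 each, +1 to first 0
Round 2: Cedarfen=19 Dunmere=27 Hollowpine=23 Juniper=9 → close Dunmere (overflow 18)
  27÷3 = 9 each, +1 to first 0
Round 3: Cedarfen=28 Hollowpine=32 Juniper=18 → close Hollowpine (overflow 23)
  32÷2 = 16 each, +1 to first 0
Round 4: Cedarfen=44 Juniper=34 → close Cedarfen (overflow 29)
  44÷1 = 44 each, +1 to first 0

Closure order: Ironridge, Dunmere, Hollowpine, Cedarfen
Last habitat: Juniper with 78 animals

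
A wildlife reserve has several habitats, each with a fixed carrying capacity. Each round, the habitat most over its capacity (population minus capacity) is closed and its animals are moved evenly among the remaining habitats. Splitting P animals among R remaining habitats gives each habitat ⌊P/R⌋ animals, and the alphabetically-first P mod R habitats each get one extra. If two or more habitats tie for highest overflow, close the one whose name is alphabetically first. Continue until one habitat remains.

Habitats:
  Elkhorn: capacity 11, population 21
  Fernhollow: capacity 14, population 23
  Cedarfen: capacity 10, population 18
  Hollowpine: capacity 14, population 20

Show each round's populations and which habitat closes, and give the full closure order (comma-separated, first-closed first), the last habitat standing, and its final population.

Closure order: Elkhorn, Fernhollow, Cedarfen
Last habitat: Hollowpine with 82 animals

Round 1: Cedarfen=18 Elkhorn=21 Fernhollow=23 Hollowpine=20 → close Elkhorn (overflow 10)
  21÷3 = 7 each, +1 to first 0
Round 2: Cedarfen=25 Fernhollow=30 Hollowpine=27 → close Fernhollow (overflow 16)
  30÷2 = 15 each, +1 to first 0
Round 3: Cedarfen=40 Hollowpine=42 → close Cedarfen (overflow 30)
  40÷1 = 40 each, +1 to first 0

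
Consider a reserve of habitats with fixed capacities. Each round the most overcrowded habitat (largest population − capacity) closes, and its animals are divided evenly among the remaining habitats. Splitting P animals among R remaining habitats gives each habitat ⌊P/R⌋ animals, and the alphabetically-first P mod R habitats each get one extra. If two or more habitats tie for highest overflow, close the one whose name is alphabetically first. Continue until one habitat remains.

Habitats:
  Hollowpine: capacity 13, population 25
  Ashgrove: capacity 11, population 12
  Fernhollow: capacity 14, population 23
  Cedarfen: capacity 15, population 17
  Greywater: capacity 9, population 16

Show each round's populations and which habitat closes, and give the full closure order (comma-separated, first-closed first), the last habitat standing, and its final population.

Round 1: Ashgrove=12 Cedarfen=17 Fernhollow=23 Greywater=16 Hollowpine=25 → close Hollowpine (overflow 12)
  25÷4 = 6 each, +1 to first 1
Round 2: Ashgrove=19 Cedarfen=23 Fernhollow=29 Greywater=22 → close Fernhollow (overflow 15)
  29÷3 = 9 each, +1 to first 2
Round 3: Ashgrove=29 Cedarfen=33 Greywater=31 → close Greywater (overflow 22)
  31÷2 = 15 each, +1 to first 1
Round 4: Ashgrove=45 Cedarfen=48 → close Ashgrove (overflow 34)
  45÷1 = 45 each, +1 to first 0

Closure order: Hollowpine, Fernhollow, Greywater, Ashgrove
Last habitat: Cedarfen with 93 animals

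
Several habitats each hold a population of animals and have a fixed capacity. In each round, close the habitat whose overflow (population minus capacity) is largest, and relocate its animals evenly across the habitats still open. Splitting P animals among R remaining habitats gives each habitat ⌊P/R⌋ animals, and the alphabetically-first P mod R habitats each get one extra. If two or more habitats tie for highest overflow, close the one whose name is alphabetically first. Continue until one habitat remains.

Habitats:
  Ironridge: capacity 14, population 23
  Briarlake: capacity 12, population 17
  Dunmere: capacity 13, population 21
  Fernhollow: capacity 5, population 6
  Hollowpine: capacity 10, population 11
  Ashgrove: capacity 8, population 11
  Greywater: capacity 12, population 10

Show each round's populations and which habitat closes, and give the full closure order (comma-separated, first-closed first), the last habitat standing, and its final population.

Round 1: Ashgrove=11 Briarlake=17 Dunmere=21 Fernhollow=6 Greywater=10 Hollowpine=11 Ironridge=23 → close Ironridge (overflow 9)
  23÷6 = 3 each, +1 to first 5
Round 2: Ashgrove=15 Briarlake=21 Dunmere=25 Fernhollow=10 Greywater=14 Hollowpine=14 → close Dunmere (overflow 12)
  25÷5 = 5 each, +1 to first 0
Round 3: Ashgrove=20 Briarlake=26 Fernhollow=15 Greywater=19 Hollowpine=19 → close Briarlake (overflow 14)
  26÷4 = 6 each, +1 to first 2
Round 4: Ashgrove=27 Fernhollow=22 Greywater=25 Hollowpine=25 → close Ashgrove (overflow 19)
  27÷3 = 9 each, +1 to first 0
Round 5: Fernhollow=31 Greywater=34 Hollowpine=34 → close Fernhollow (overflow 26)
  31÷2 = 15 each, +1 to first 1
Round 6: Greywater=50 Hollowpine=49 → close Hollowpine (overflow 39)
  49÷1 = 49 each, +1 to first 0

Closure order: Ironridge, Dunmere, Briarlake, Ashgrove, Fernhollow, Hollowpine
Last habitat: Greywater with 99 animals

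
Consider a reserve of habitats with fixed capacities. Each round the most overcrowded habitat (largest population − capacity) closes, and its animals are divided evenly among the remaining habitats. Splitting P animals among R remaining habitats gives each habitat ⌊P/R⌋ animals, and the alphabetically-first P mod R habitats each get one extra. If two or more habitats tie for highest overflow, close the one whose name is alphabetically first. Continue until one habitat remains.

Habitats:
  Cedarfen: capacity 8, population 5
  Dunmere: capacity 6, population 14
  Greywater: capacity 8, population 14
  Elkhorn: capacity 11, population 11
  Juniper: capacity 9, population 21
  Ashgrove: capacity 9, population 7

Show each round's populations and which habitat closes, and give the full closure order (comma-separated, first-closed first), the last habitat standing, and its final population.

Round 1: Ashgrove=7 Cedarfen=5 Dunmere=14 Elkhorn=11 Greywater=14 Juniper=21 → close Juniper (overflow 12)
  21÷5 = 4 each, +1 to first 1
Round 2: Ashgrove=12 Cedarfen=9 Dunmere=18 Elkhorn=15 Greywater=18 → close Dunmere (overflow 12)
  18÷4 = 4 each, +1 to first 2
Round 3: Ashgrove=17 Cedarfen=14 Elkhorn=19 Greywater=22 → close Greywater (overflow 14)
  22÷3 = 7 each, +1 to first 1
Round 4: Ashgrove=25 Cedarfen=21 Elkhorn=26 → close Ashgrove (overflow 16)
  25÷2 = 12 each, +1 to first 1
Round 5: Cedarfen=34 Elkhorn=38 → close Elkhorn (overflow 27)
  38÷1 = 38 each, +1 to first 0

Closure order: Juniper, Dunmere, Greywater, Ashgrove, Elkhorn
Last habitat: Cedarfen with 72 animals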